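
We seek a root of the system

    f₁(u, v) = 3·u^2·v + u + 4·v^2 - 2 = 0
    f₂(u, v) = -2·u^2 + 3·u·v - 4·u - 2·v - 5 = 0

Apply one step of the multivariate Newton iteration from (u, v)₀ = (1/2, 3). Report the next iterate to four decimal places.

(3.0789, 0.4732)

At (1/2, 3): F = (36.7500, -9.0000).
Jacobian J = [[6·u·v + 1, 3·u^2 + 8·v], [-4·u + 3·v - 4, 3·u - 2]].
At the point, J = [[10.0000, 24.7500], [3.0000, -0.5000]] (det J = -79.2500).
Solving J·Δ = −F gives Δ = (2.5789, -2.5268).
Then the next iterate is (u, v)₁ = (3.0789, 0.4732).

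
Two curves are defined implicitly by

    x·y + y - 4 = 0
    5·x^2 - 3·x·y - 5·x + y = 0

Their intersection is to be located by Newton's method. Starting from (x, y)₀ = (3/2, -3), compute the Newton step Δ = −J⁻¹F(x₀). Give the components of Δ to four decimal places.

(0.1250, 4.7500)

At (3/2, -3): F = (-11.5000, 14.2500).
Jacobian J = [[y, x + 1], [10·x - 3·y - 5, -3·x + 1]].
At the point, J = [[-3.0000, 2.5000], [19.0000, -3.5000]] (det J = -37.0000).
Solving J·Δ = −F gives Δ = (0.1250, 4.7500).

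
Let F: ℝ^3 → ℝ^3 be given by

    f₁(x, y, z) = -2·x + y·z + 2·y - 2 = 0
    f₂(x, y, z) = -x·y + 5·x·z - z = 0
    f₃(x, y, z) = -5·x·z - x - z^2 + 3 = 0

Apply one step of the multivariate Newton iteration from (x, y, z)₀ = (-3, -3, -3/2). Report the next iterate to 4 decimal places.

At (-3, -3, -3/2): F = (2.5000, 15.0000, -18.7500).
Jacobian J = [[-2, z + 2, y], [-y + 5·z, -x, 5·x - 1], [-5·z - 1, 0, -5·x - 2·z]].
At the point, J = [[-2.0000, 0.5000, -3.0000], [-4.5000, 3.0000, -16.0000], [6.5000, 0.0000, 18.0000]] (det J = -61.0000).
Solving J·Δ = −F gives Δ = (-0.3074, 0.6865, 1.1527).
Then the next iterate is (x, y, z)₁ = (-3.3074, -2.3135, -0.3473).

(-3.3074, -2.3135, -0.3473)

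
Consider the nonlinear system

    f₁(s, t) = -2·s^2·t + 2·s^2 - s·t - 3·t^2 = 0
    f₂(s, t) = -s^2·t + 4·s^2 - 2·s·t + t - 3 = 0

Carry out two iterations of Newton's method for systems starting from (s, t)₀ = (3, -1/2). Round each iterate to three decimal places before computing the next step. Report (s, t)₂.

(1.294, 0.507)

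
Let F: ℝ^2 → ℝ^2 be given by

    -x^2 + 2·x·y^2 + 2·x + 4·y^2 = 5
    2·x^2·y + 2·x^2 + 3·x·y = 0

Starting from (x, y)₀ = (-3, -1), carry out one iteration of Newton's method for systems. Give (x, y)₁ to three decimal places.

At (-3, -1): F = (-22.000, 9.000).
Jacobian J = [[-2·x + 2·y^2 + 2, 4·x·y + 8·y], [4·x·y + 4·x + 3·y, 2·x^2 + 3·x]].
At the point, J = [[10.000, 4.000], [-3.000, 9.000]] (det J = 102.000).
Solving J·Δ = −F gives Δ = (2.294, -0.235).
Then the next iterate is (x, y)₁ = (-0.706, -1.235).

(-0.706, -1.235)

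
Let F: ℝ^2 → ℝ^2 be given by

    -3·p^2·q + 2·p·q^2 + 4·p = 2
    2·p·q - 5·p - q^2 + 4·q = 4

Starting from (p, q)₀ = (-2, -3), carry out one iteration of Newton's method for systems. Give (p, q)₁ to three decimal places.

(-1.500, -1.583)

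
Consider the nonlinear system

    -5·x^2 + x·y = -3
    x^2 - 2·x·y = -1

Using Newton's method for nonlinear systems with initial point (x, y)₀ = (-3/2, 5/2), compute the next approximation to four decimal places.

(-1.0093, 0.2253)

At (-3/2, 5/2): F = (-12.0000, 10.7500).
Jacobian J = [[-10·x + y, x], [2·x - 2·y, -2·x]].
At the point, J = [[17.5000, -1.5000], [-8.0000, 3.0000]] (det J = 40.5000).
Solving J·Δ = −F gives Δ = (0.4907, -2.2747).
Then the next iterate is (x, y)₁ = (-1.0093, 0.2253).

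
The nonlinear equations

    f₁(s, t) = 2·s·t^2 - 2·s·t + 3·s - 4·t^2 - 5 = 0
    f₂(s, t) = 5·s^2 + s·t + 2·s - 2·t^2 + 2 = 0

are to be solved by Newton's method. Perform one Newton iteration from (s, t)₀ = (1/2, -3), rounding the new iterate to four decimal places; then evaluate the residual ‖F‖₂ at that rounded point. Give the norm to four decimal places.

8.0638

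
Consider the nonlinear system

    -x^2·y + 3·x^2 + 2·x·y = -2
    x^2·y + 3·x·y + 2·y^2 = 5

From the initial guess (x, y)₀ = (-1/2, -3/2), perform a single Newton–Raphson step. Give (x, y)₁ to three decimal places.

At (-1/2, -3/2): F = (4.625, 1.375).
Jacobian J = [[-2·x·y + 6·x + 2·y, -x^2 + 2·x], [2·x·y + 3·y, x^2 + 3·x + 4·y]].
At the point, J = [[-7.500, -1.250], [-3.000, -7.250]] (det J = 50.625).
Solving J·Δ = −F gives Δ = (0.628, -0.070).
Then the next iterate is (x, y)₁ = (0.128, -1.570).

(0.128, -1.570)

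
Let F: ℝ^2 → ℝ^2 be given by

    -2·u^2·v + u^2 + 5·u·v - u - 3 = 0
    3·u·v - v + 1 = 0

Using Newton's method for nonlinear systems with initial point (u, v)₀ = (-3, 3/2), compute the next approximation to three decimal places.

(-4.562, -0.603)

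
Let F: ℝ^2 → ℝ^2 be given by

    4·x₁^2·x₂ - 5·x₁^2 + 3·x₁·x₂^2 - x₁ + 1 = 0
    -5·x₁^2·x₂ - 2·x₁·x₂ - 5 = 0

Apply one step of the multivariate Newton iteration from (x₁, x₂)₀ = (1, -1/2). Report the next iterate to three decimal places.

(0.517, -1.128)

At (1, -1/2): F = (-6.250, -1.500).
Jacobian J = [[8·x₁·x₂ - 10·x₁ + 3·x₂^2 - 1, 4·x₁^2 + 6·x₁·x₂], [-10·x₁·x₂ - 2·x₂, -5·x₁^2 - 2·x₁]].
At the point, J = [[-14.250, 1.000], [6.000, -7.000]] (det J = 93.750).
Solving J·Δ = −F gives Δ = (-0.483, -0.628).
Then the next iterate is (x₁, x₂)₁ = (0.517, -1.128).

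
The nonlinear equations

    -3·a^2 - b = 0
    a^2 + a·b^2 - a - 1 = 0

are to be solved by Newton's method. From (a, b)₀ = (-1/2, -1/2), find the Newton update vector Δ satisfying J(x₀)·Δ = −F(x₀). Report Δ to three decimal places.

(-2.000, -6.250)

At (-1/2, -1/2): F = (-0.250, -0.375).
Jacobian J = [[-6·a, -1], [2·a + b^2 - 1, 2·a·b]].
At the point, J = [[3.000, -1.000], [-1.750, 0.500]] (det J = -0.250).
Solving J·Δ = −F gives Δ = (-2.000, -6.250).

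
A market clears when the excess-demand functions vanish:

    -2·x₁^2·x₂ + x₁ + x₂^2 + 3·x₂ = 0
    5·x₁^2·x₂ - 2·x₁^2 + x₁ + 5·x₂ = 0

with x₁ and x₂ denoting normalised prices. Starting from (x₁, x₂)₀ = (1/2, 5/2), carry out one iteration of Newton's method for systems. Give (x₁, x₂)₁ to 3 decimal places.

At (1/2, 5/2): F = (13.000, 15.625).
Jacobian J = [[-4·x₁·x₂ + 1, -2·x₁^2 + 2·x₂ + 3], [10·x₁·x₂ - 4·x₁ + 1, 5·x₁^2 + 5]].
At the point, J = [[-4.000, 7.500], [11.500, 6.250]] (det J = -111.250).
Solving J·Δ = −F gives Δ = (-0.323, -1.906).
Then the next iterate is (x₁, x₂)₁ = (0.177, 0.594).

(0.177, 0.594)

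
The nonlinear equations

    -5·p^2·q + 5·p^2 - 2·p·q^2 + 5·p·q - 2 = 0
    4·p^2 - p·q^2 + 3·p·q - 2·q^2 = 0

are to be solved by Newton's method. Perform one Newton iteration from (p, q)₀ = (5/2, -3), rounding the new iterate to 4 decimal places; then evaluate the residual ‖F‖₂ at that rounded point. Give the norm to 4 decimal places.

15.9129

At (5/2, -3): F = (40.5000, -38.0000).
Jacobian J = [[-10·p·q + 10·p - 2·q^2 + 5·q, -5·p^2 - 4·p·q + 5·p], [8·p - q^2 + 3·q, -2·p·q + 3·p - 4·q]].
At the point, J = [[67.0000, 11.2500], [2.0000, 34.5000]] (det J = 2289.0000).
Solving J·Δ = −F gives Δ = (-0.7972, 1.1477).
Then the next iterate is (p, q)₁ = (1.7028, -1.8523).
Re-evaluating at (1.7028, -1.8523): F = (11.896468, -10.568541), so ‖F‖₂ = 15.9129.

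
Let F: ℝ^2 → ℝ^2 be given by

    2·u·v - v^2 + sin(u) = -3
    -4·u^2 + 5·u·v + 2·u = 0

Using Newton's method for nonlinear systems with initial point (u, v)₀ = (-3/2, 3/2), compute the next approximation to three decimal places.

(-0.520, 1.211)

At (-3/2, 3/2): F = (-4.74749, -23.250).
Jacobian J = [[2·v + cos(u), 2·u - 2·v], [-8·u + 5·v + 2, 5·u]].
At the point, J = [[3.07074, -6.000], [21.500, -7.500]] (det J = 105.96947).
Solving J·Δ = −F gives Δ = (0.980, -0.289).
Then the next iterate is (u, v)₁ = (-0.520, 1.211).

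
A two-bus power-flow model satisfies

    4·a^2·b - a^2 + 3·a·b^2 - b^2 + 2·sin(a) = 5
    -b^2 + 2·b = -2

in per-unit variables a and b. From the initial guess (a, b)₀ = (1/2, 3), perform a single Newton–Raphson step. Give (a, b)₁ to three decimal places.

At (1/2, 3): F = (3.20885, -1.000).
Jacobian J = [[8·a·b - 2·a + 3·b^2 + 2·cos(a), 4·a^2 + 6·a·b - 2·b], [0, -2·b + 2]].
At the point, J = [[39.75517, 4.000], [0.000, -4.000]] (det J = -159.02066).
Solving J·Δ = −F gives Δ = (-0.056, -0.250).
Then the next iterate is (a, b)₁ = (0.444, 2.750).

(0.444, 2.750)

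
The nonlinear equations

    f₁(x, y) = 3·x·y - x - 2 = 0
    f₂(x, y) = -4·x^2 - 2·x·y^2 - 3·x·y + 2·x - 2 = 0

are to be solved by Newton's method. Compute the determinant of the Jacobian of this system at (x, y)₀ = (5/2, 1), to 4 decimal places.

137.5000

J = [[3·y - 1, 3·x], [-8·x - 2·y^2 - 3·y + 2, -4·x·y - 3·x]].
At the point, J = [[2.0000, 7.5000], [-23.0000, -17.5000]].
det J = 137.5000.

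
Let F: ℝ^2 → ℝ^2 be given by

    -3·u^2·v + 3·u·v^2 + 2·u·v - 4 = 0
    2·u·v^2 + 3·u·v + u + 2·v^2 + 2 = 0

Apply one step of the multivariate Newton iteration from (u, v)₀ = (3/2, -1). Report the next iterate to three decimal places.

At (3/2, -1): F = (4.250, 4.000).
Jacobian J = [[-6·u·v + 3·v^2 + 2·v, -3·u^2 + 6·u·v + 2·u], [2·v^2 + 3·v + 1, 4·u·v + 3·u + 4·v]].
At the point, J = [[10.000, -12.750], [0.000, -5.500]] (det J = -55.000).
Solving J·Δ = −F gives Δ = (0.502, 0.727).
Then the next iterate is (u, v)₁ = (2.002, -0.273).

(2.002, -0.273)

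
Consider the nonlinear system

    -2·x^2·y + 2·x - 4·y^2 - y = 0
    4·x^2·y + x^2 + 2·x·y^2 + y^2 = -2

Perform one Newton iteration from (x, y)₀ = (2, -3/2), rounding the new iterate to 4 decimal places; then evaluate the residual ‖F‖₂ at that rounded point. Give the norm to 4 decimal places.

4.0152

At (2, -3/2): F = (8.5000, -6.7500).
Jacobian J = [[-4·x·y + 2, -2·x^2 - 8·y - 1], [8·x·y + 2·x + 2·y^2, 4·x^2 + 4·x·y + 2·y]].
At the point, J = [[14.0000, 3.0000], [-15.5000, 1.0000]] (det J = 60.5000).
Solving J·Δ = −F gives Δ = (-0.4752, -0.6157).
Then the next iterate is (x, y)₁ = (1.5248, -2.1157).
Re-evaluating at (1.5248, -2.1157): F = (-2.901377, 2.775643), so ‖F‖₂ = 4.0152.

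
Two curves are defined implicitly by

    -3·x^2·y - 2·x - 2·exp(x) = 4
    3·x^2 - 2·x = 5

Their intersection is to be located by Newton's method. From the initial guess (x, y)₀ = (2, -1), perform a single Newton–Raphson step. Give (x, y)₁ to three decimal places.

(1.700, -1.779)

At (2, -1): F = (-10.77811, 3.000).
Jacobian J = [[-6·x·y - 2·exp(x) - 2, -3·x^2], [6·x - 2, 0]].
At the point, J = [[-4.77811, -12.000], [10.000, 0.000]] (det J = 120.000).
Solving J·Δ = −F gives Δ = (-0.300, -0.779).
Then the next iterate is (x, y)₁ = (1.700, -1.779).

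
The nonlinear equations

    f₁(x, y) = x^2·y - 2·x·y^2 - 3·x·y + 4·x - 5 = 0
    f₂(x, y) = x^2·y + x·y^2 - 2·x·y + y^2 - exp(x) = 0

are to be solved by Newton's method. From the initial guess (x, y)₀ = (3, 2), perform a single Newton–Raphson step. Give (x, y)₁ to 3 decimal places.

(1.225, 1.144)

At (3, 2): F = (-17.000, 1.91446).
Jacobian J = [[2·x·y - 2·y^2 - 3·y + 4, x^2 - 4·x·y - 3·x], [2·x·y + y^2 - 2·y - exp(x), x^2 + 2·x·y - 2·x + 2·y]].
At the point, J = [[2.000, -24.000], [-8.08554, 19.000]] (det J = -156.05289).
Solving J·Δ = −F gives Δ = (-1.775, -0.856).
Then the next iterate is (x, y)₁ = (1.225, 1.144).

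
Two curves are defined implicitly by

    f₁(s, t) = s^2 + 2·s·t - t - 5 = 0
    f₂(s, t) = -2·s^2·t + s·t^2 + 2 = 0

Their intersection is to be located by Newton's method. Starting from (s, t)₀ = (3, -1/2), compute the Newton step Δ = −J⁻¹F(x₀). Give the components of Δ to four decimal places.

(-0.6624, 0.3624)

At (3, -1/2): F = (1.5000, 11.7500).
Jacobian J = [[2·s + 2·t, 2·s - 1], [-4·s·t + t^2, -2·s^2 + 2·s·t]].
At the point, J = [[5.0000, 5.0000], [6.2500, -21.0000]] (det J = -136.2500).
Solving J·Δ = −F gives Δ = (-0.6624, 0.3624).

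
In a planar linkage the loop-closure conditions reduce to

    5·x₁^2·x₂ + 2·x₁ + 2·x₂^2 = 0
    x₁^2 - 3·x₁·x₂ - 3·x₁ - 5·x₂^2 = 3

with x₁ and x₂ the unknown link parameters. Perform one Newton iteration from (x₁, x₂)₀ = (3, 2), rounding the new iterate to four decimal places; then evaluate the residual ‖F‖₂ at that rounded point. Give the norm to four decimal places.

27.8463

At (3, 2): F = (104.0000, -41.0000).
Jacobian J = [[10·x₁·x₂ + 2, 5·x₁^2 + 4·x₂], [2·x₁ - 3·x₂ - 3, -3·x₁ - 10·x₂]].
At the point, J = [[62.0000, 53.0000], [-3.0000, -29.0000]] (det J = -1639.0000).
Solving J·Δ = −F gives Δ = (-0.5143, -1.3606).
Then the next iterate is (x₁, x₂)₁ = (2.4857, 0.6394).
Re-evaluating at (2.4857, 0.6394): F = (25.542383, -11.090627), so ‖F‖₂ = 27.8463.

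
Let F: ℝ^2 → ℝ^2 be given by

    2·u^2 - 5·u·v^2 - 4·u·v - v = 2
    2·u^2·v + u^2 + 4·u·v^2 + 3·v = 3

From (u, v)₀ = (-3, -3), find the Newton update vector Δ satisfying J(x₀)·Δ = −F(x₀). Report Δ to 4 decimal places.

(2.0029, 0.3528)

At (-3, -3): F = (118.0000, -165.0000).
Jacobian J = [[4·u - 5·v^2 - 4·v, -10·u·v - 4·u - 1], [4·u·v + 2·u + 4·v^2, 2·u^2 + 8·u·v + 3]].
At the point, J = [[-45.0000, -79.0000], [66.0000, 93.0000]] (det J = 1029.0000).
Solving J·Δ = −F gives Δ = (2.0029, 0.3528).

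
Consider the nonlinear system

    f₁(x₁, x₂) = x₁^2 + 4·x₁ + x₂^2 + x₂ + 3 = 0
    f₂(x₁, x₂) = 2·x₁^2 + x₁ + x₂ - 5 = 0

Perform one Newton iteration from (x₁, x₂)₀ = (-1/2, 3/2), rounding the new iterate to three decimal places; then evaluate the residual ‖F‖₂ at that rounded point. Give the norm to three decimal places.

16.757

At (-1/2, 3/2): F = (5.000, -3.500).
Jacobian J = [[2·x₁ + 4, 2·x₂ + 1], [4·x₁ + 1, 1]].
At the point, J = [[3.000, 4.000], [-1.000, 1.000]] (det J = 7.000).
Solving J·Δ = −F gives Δ = (-2.714, 0.786).
Then the next iterate is (x₁, x₂)₁ = (-3.214, 2.286).
Re-evaluating at (-3.214, 2.286): F = (7.98559, 14.73159), so ‖F‖₂ = 16.757.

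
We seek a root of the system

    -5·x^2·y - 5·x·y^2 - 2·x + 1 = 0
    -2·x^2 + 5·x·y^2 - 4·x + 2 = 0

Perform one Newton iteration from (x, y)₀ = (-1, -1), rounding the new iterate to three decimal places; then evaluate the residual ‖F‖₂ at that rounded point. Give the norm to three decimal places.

3.759

At (-1, -1): F = (13.000, -1.000).
Jacobian J = [[-10·x·y - 5·y^2 - 2, -5·x^2 - 10·x·y], [-4·x + 5·y^2 - 4, 10·x·y]].
At the point, J = [[-17.000, -15.000], [5.000, 10.000]] (det J = -95.000).
Solving J·Δ = −F gives Δ = (1.211, -0.505).
Then the next iterate is (x, y)₁ = (0.211, -1.505).
Re-evaluating at (0.211, -1.505): F = (-1.47658, 3.45656), so ‖F‖₂ = 3.759.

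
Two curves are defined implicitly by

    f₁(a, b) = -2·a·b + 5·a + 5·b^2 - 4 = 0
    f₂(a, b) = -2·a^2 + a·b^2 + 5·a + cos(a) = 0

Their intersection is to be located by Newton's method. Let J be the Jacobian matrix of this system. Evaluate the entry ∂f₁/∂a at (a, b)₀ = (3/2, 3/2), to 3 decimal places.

∂f₁/∂a = -2·b + 5.
At (3/2, 3/2) this is 2.000.

2.000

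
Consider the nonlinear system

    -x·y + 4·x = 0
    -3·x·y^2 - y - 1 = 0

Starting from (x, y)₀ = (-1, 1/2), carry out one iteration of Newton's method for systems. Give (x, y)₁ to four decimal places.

(-0.1935, 1.1774)

At (-1, 1/2): F = (-3.5000, -0.7500).
Jacobian J = [[-y + 4, -x], [-3·y^2, -6·x·y - 1]].
At the point, J = [[3.5000, 1.0000], [-0.7500, 2.0000]] (det J = 7.7500).
Solving J·Δ = −F gives Δ = (0.8065, 0.6774).
Then the next iterate is (x, y)₁ = (-0.1935, 1.1774).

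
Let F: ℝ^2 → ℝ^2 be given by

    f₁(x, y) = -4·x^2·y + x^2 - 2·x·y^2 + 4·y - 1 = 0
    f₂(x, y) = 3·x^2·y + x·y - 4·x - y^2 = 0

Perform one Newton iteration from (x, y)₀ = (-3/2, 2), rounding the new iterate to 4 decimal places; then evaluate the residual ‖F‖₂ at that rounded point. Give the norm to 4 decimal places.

4.6116

At (-3/2, 2): F = (3.2500, 12.5000).
Jacobian J = [[-8·x·y + 2·x - 2·y^2, -4·x^2 - 4·x·y + 4], [6·x·y + y - 4, 3·x^2 + x - 2·y]].
At the point, J = [[13.0000, 7.0000], [-20.0000, 1.2500]] (det J = 156.2500).
Solving J·Δ = −F gives Δ = (0.5340, -1.4560).
Then the next iterate is (x, y)₁ = (-0.9660, 0.5440).
Re-evaluating at (-0.9660, 0.5440): F = (0.650357, 4.565471), so ‖F‖₂ = 4.6116.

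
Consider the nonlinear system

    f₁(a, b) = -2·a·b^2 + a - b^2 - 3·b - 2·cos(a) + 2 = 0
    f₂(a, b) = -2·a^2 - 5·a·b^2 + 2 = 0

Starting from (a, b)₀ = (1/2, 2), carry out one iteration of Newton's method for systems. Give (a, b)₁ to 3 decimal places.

(0.715, 0.677)

At (1/2, 2): F = (-13.25517, -8.500).
Jacobian J = [[-2·b^2 + 2·sin(a) + 1, -4·a·b - 2·b - 3], [-4·a - 5·b^2, -10·a·b]].
At the point, J = [[-6.04115, -11.000], [-22.000, -10.000]] (det J = -181.58851).
Solving J·Δ = −F gives Δ = (0.215, -1.323).
Then the next iterate is (a, b)₁ = (0.715, 0.677).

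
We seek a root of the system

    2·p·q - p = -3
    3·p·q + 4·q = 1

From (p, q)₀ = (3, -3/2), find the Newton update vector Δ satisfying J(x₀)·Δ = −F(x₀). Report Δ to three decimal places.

At (3, -3/2): F = (-9.000, -20.500).
Jacobian J = [[2·q - 1, 2·p], [3·q, 3·p + 4]].
At the point, J = [[-4.000, 6.000], [-4.500, 13.000]] (det J = -25.000).
Solving J·Δ = −F gives Δ = (0.240, 1.660).

(0.240, 1.660)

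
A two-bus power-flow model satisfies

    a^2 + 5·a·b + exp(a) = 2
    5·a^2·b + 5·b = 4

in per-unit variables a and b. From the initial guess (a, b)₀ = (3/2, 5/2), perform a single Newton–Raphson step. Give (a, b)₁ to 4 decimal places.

(-0.9599, 5.9229)

At (3/2, 5/2): F = (23.481689, 36.6250).
Jacobian J = [[2·a + 5·b + exp(a), 5·a], [10·a·b, 5·a^2 + 5]].
At the point, J = [[19.981689, 7.5000], [37.5000, 16.2500]] (det J = 43.452447).
Solving J·Δ = −F gives Δ = (-2.4599, 3.4229).
Then the next iterate is (a, b)₁ = (-0.9599, 5.9229).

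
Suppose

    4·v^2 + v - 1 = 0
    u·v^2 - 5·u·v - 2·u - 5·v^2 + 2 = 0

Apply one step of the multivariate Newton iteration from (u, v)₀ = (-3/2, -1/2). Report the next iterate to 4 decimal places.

At (-3/2, -1/2): F = (-0.5000, -0.3750).
Jacobian J = [[0, 8·v + 1], [v^2 - 5·v - 2, 2·u·v - 5·u - 10·v]].
At the point, J = [[0.0000, -3.0000], [0.7500, 14.0000]] (det J = 2.2500).
Solving J·Δ = −F gives Δ = (3.6111, -0.1667).
Then the next iterate is (u, v)₁ = (2.1111, -0.6667).

(2.1111, -0.6667)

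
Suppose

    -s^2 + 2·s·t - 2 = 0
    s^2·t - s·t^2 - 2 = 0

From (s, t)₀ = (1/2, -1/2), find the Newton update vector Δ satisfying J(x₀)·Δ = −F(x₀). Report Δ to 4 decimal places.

(0.2500, 3.2500)

At (1/2, -1/2): F = (-2.7500, -2.2500).
Jacobian J = [[-2·s + 2·t, 2·s], [2·s·t - t^2, s^2 - 2·s·t]].
At the point, J = [[-2.0000, 1.0000], [-0.7500, 0.7500]] (det J = -0.7500).
Solving J·Δ = −F gives Δ = (0.2500, 3.2500).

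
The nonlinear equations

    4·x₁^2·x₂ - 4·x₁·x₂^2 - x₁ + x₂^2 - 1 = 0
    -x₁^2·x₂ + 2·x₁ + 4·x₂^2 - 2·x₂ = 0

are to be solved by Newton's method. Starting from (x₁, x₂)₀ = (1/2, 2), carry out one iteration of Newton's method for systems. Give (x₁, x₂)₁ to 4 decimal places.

(0.4141, 1.0909)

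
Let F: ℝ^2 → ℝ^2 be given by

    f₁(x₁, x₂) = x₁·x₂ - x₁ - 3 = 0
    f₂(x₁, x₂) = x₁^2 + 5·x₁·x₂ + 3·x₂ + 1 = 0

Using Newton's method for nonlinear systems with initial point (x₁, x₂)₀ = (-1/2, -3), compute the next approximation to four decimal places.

(-0.5625, -4.5000)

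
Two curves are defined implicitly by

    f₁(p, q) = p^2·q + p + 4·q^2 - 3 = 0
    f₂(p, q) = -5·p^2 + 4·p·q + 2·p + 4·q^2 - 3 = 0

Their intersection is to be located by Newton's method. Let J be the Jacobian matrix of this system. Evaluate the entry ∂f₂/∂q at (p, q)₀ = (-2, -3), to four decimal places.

-32.0000

∂f₂/∂q = 4·p + 8·q.
At (-2, -3) this is -32.0000.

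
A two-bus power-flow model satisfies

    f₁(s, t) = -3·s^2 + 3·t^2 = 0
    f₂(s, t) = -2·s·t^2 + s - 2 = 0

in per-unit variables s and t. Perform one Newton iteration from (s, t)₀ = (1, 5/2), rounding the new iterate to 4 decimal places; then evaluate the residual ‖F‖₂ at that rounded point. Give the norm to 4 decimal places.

5.6222

At (1, 5/2): F = (15.7500, -13.5000).
Jacobian J = [[-6·s, 6·t], [-2·t^2 + 1, -4·s·t]].
At the point, J = [[-6.0000, 15.0000], [-11.5000, -10.0000]] (det J = 232.5000).
Solving J·Δ = −F gives Δ = (-0.1935, -1.1274).
Then the next iterate is (s, t)₁ = (0.8065, 1.3726).
Re-evaluating at (0.8065, 1.3726): F = (3.700766, -4.232442), so ‖F‖₂ = 5.6222.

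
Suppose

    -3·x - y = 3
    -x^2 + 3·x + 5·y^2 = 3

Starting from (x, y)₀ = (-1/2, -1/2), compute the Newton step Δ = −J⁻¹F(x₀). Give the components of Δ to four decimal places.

(-0.0789, -0.7632)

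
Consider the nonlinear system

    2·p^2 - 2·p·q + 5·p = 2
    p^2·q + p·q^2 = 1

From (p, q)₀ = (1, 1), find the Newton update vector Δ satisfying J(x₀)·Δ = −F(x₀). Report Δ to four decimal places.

At (1, 1): F = (3.0000, 1.0000).
Jacobian J = [[4·p - 2·q + 5, -2·p], [2·p·q + q^2, p^2 + 2·p·q]].
At the point, J = [[7.0000, -2.0000], [3.0000, 3.0000]] (det J = 27.0000).
Solving J·Δ = −F gives Δ = (-0.4074, 0.0741).

(-0.4074, 0.0741)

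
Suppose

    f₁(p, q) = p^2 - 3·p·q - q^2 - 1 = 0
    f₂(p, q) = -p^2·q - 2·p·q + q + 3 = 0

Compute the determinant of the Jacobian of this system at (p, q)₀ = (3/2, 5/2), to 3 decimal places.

J = [[2·p - 3·q, -3·p - 2·q], [-2·p·q - 2·q, -p^2 - 2·p + 1]].
At the point, J = [[-4.500, -9.500], [-12.500, -4.250]].
det J = -99.625.

-99.625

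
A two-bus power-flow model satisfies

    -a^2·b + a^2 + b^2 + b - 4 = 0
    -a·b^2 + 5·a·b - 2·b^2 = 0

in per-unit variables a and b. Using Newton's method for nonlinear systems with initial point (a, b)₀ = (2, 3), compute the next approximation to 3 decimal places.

(1.809, 2.489)

At (2, 3): F = (0.000, -6.000).
Jacobian J = [[-2·a·b + 2·a, -a^2 + 2·b + 1], [-b^2 + 5·b, -2·a·b + 5·a - 4·b]].
At the point, J = [[-8.000, 3.000], [6.000, -14.000]] (det J = 94.000).
Solving J·Δ = −F gives Δ = (-0.191, -0.511).
Then the next iterate is (a, b)₁ = (1.809, 2.489).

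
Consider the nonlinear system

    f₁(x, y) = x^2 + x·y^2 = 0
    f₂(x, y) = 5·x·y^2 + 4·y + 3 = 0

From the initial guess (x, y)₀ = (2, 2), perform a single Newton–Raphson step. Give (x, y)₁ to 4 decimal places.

(1.3750, 1.1250)

At (2, 2): F = (12.0000, 51.0000).
Jacobian J = [[2·x + y^2, 2·x·y], [5·y^2, 10·x·y + 4]].
At the point, J = [[8.0000, 8.0000], [20.0000, 44.0000]] (det J = 192.0000).
Solving J·Δ = −F gives Δ = (-0.6250, -0.8750).
Then the next iterate is (x, y)₁ = (1.3750, 1.1250).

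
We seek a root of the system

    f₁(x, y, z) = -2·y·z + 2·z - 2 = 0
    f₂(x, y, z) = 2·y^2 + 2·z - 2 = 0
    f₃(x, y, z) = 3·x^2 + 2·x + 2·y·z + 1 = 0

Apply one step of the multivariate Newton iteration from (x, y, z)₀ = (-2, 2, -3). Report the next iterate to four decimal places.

At (-2, 2, -3): F = (4.0000, 0.0000, -3.0000).
Jacobian J = [[0, -2·z, -2·y + 2], [0, 4·y, 2], [6·x + 2, 2·z, 2·y]].
At the point, J = [[0.0000, 6.0000, -2.0000], [0.0000, 8.0000, 2.0000], [-10.0000, -6.0000, 4.0000]] (det J = -280.0000).
Solving J·Δ = −F gives Δ = (0.3286, -0.2857, 1.1429).
Then the next iterate is (x, y, z)₁ = (-1.6714, 1.7143, -1.8571).

(-1.6714, 1.7143, -1.8571)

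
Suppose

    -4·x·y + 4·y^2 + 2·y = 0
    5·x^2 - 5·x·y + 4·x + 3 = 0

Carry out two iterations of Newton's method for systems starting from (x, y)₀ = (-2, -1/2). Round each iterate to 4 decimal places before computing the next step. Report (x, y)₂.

(-0.3119, -0.0738)

At (-2, -1/2): F = (-4.0000, 10.0000).
Jacobian J = [[-4·y, -4·x + 8·y + 2], [10·x - 5·y + 4, -5·x]].
At the point, J = [[2.0000, 6.0000], [-13.5000, 10.0000]] (det J = 101.0000).
Solving J·Δ = −F gives Δ = (0.9901, 0.3366).
Then the next iterate is (x, y)₁ = (-1.0099, -0.1634).
Round to (-1.0099, -0.1634) and repeat: F = (-0.880072, 3.234802), J = [[0.6536, 4.7324], [-5.2820, 5.0495]].
Δ = (0.6980, 0.0896), so (x, y)₂ = (-0.3119, -0.0738).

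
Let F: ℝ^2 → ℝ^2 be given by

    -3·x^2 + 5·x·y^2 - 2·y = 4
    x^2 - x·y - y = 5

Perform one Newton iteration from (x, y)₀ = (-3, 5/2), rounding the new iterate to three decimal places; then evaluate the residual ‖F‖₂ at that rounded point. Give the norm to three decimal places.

At (-3, 5/2): F = (-129.750, 9.000).
Jacobian J = [[-6·x + 5·y^2, 10·x·y - 2], [2·x - y, -x - 1]].
At the point, J = [[49.250, -77.000], [-8.500, 2.000]] (det J = -556.000).
Solving J·Δ = −F gives Δ = (0.780, -1.186).
Then the next iterate is (x, y)₁ = (-2.220, 1.314).
Re-evaluating at (-2.220, 1.314): F = (-40.57842, 1.53148), so ‖F‖₂ = 40.607.

40.607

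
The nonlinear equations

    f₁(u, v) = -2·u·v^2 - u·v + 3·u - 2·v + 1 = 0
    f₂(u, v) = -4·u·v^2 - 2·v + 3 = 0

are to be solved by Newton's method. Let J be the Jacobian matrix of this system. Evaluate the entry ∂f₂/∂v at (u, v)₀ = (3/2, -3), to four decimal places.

34.0000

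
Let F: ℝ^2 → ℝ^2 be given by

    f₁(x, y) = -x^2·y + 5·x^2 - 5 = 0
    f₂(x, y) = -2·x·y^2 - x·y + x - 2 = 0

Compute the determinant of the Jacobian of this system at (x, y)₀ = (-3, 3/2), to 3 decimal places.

-486.000

J = [[-2·x·y + 10·x, -x^2], [-2·y^2 - y + 1, -4·x·y - x]].
At the point, J = [[-21.000, -9.000], [-5.000, 21.000]].
det J = -486.000.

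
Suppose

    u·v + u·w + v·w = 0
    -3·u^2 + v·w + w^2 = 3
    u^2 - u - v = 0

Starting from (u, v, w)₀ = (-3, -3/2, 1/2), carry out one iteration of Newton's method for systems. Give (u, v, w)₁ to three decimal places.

(-1.401, 0.809, -0.638)

At (-3, -3/2, 1/2): F = (2.250, -30.500, 13.500).
Jacobian J = [[v + w, u + w, u + v], [-6·u, w, v + 2·w], [2·u - 1, -1, 0]].
At the point, J = [[-1.000, -2.500, -4.500], [18.000, 0.500, -0.500], [-7.000, -1.000, 0.000]] (det J = 57.000).
Solving J·Δ = −F gives Δ = (1.599, 2.309, -1.138).
Then the next iterate is (u, v, w)₁ = (-1.401, 0.809, -0.638).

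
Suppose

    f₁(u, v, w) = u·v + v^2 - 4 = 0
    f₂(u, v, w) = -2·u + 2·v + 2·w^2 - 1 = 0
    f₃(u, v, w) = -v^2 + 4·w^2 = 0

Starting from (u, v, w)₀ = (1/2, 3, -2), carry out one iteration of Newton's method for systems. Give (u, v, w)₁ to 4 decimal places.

At (1/2, 3, -2): F = (6.5000, 12.0000, 7.0000).
Jacobian J = [[v, u + 2·v, 0], [-2, 2, 4·w], [0, -2·v, 8·w]].
At the point, J = [[3.0000, 6.5000, 0.0000], [-2.0000, 2.0000, -8.0000], [0.0000, -6.0000, -16.0000]] (det J = -448.0000).
Solving J·Δ = −F gives Δ = (0.8125, -1.3750, 0.9531).
Then the next iterate is (u, v, w)₁ = (1.3125, 1.6250, -1.0469).

(1.3125, 1.6250, -1.0469)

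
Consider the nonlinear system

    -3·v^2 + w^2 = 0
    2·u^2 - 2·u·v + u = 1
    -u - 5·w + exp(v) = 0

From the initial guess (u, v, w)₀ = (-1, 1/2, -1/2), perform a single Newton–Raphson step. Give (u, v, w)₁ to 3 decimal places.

At (-1, 1/2, -1/2): F = (-0.500, 1.000, 5.14872).
Jacobian J = [[0, -6·v, 2·w], [4·u - 2·v + 1, -2·u, 0], [-1, exp(v), -5]].
At the point, J = [[0.000, -3.000, -1.000], [-4.000, 2.000, 0.000], [-1.000, 1.64872, -5.000]] (det J = 64.59489).
Solving J·Δ = −F gives Δ = (0.021, -0.458, 0.874).
Then the next iterate is (u, v, w)₁ = (-0.979, 0.042, 0.374).

(-0.979, 0.042, 0.374)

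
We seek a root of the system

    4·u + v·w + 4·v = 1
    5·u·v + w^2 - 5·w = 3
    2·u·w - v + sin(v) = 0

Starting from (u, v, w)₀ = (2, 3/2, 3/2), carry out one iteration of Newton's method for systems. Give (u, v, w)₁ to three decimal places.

(4.783, -2.123, -2.804)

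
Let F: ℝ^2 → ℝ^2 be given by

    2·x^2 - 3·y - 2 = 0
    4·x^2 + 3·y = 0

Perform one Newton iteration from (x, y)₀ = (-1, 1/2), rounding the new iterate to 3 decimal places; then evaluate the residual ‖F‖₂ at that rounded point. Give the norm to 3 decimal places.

0.499

At (-1, 1/2): F = (-1.500, 5.500).
Jacobian J = [[4·x, -3], [8·x, 3]].
At the point, J = [[-4.000, -3.000], [-8.000, 3.000]] (det J = -36.000).
Solving J·Δ = −F gives Δ = (0.333, -0.944).
Then the next iterate is (x, y)₁ = (-0.667, -0.444).
Re-evaluating at (-0.667, -0.444): F = (0.22178, 0.44756), so ‖F‖₂ = 0.499.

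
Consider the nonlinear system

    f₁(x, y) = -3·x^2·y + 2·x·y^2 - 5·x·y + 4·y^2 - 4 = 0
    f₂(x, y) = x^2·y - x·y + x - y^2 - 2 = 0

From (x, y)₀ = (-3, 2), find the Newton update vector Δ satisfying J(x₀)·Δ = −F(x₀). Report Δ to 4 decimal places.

(-1.0000, -3.5000)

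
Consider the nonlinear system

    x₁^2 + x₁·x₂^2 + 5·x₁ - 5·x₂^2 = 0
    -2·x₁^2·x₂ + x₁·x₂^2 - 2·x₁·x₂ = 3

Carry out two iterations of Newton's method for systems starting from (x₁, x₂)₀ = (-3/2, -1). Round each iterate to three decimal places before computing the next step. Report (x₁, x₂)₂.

At (-3/2, -1): F = (-11.750, -3.000).
Jacobian J = [[2·x₁ + x₂^2 + 5, 2·x₁·x₂ - 10·x₂], [-4·x₁·x₂ + x₂^2 - 2·x₂, -2·x₁^2 + 2·x₁·x₂ - 2·x₁]].
At the point, J = [[3.000, 13.000], [-3.000, 1.500]] (det J = 43.500).
Solving J·Δ = −F gives Δ = (-0.491, 1.017).
Then the next iterate is (x₁, x₂)₁ = (-1.991, 0.017).
Round to (-1.991, 0.017) and repeat: F = (-5.99294, -3.06766), J = [[1.01829, -0.23769], [0.10168, -4.01386]].
Δ = (5.741, -0.619), so (x₁, x₂)₂ = (3.750, -0.602).

(3.750, -0.602)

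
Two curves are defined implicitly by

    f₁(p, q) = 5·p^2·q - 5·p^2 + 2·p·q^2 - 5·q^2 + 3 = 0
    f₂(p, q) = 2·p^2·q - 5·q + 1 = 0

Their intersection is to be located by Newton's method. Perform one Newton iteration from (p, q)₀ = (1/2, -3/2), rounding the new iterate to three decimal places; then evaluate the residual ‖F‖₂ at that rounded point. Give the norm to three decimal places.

8.767

At (1/2, -3/2): F = (-9.125, 7.750).
Jacobian J = [[10·p·q - 10·p + 2·q^2, 5·p^2 + 4·p·q - 10·q], [4·p·q, 2·p^2 - 5]].
At the point, J = [[-8.000, 13.250], [-3.000, -4.500]] (det J = 75.750).
Solving J·Δ = −F gives Δ = (0.814, 1.180).
Then the next iterate is (p, q)₁ = (1.314, -0.320).
Re-evaluating at (1.314, -0.320): F = (-8.63843, 1.49498), so ‖F‖₂ = 8.767.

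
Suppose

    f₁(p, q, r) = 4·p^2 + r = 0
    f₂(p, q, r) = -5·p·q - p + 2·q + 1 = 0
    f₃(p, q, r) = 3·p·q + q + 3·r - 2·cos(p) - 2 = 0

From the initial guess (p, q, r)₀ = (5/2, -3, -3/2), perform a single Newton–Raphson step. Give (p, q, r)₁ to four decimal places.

(1.1433, -1.9518, 2.1338)

At (5/2, -3, -3/2): F = (23.5000, 30.0000, -30.397713).
Jacobian J = [[8·p, 0, 1], [-5·q - 1, -5·p + 2, 0], [3·q + 2·sin(p), 3·p + 1, 3]].
At the point, J = [[20.0000, 0.0000, 1.0000], [14.0000, -10.5000, 0.0000], [-7.803056, 8.5000, 3.0000]] (det J = -592.932085).
Solving J·Δ = −F gives Δ = (-1.3567, 1.0482, 3.6338).
Then the next iterate is (p, q, r)₁ = (1.1433, -1.9518, 2.1338).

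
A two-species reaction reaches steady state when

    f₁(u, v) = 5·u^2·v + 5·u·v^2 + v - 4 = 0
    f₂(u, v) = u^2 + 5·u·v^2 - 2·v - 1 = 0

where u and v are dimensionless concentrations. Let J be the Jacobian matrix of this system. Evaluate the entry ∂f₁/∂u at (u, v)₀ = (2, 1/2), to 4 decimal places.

11.2500

∂f₁/∂u = 10·u·v + 5·v^2.
At (2, 1/2) this is 11.2500.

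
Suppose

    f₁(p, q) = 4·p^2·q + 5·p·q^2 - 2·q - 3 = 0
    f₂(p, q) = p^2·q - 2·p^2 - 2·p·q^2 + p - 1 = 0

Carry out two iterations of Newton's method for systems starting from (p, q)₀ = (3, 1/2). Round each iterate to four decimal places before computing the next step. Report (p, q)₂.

(0.4735, 0.8901)

At (3, 1/2): F = (17.7500, -13.0000).
Jacobian J = [[8·p·q + 5·q^2, 4·p^2 + 10·p·q - 2], [2·p·q - 4·p - 2·q^2 + 1, p^2 - 4·p·q]].
At the point, J = [[13.2500, 49.0000], [-8.5000, 3.0000]] (det J = 456.2500).
Solving J·Δ = −F gives Δ = (-1.5129, 0.0468).
Then the next iterate is (p, q)₁ = (1.4871, 0.5468).
Round to (1.4871, 0.5468) and repeat: F = (2.966461, -3.615860), J = [[8.000121, 14.977328], [-3.920088, -1.041119]].
Δ = (-1.0136, 0.3433), so (p, q)₂ = (0.4735, 0.8901).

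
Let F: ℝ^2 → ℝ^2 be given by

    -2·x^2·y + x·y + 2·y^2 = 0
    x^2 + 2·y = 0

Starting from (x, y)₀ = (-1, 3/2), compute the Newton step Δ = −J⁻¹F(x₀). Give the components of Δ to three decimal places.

At (-1, 3/2): F = (0.000, 4.000).
Jacobian J = [[-4·x·y + y, -2·x^2 + x + 4·y], [2·x, 2]].
At the point, J = [[7.500, 3.000], [-2.000, 2.000]] (det J = 21.000).
Solving J·Δ = −F gives Δ = (0.571, -1.429).

(0.571, -1.429)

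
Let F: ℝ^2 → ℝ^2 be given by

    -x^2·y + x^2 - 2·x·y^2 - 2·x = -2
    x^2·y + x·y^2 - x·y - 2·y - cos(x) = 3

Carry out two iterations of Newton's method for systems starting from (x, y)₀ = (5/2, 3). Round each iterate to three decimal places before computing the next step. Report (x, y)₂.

(2.899, 0.518)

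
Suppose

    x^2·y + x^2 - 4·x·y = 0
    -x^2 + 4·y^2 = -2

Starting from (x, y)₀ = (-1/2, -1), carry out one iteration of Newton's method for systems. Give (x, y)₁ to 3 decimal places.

At (-1/2, -1): F = (-2.000, 5.750).
Jacobian J = [[2·x·y + 2·x - 4·y, x^2 - 4·x], [-2·x, 8·y]].
At the point, J = [[4.000, 2.250], [1.000, -8.000]] (det J = -34.250).
Solving J·Δ = −F gives Δ = (0.089, 0.730).
Then the next iterate is (x, y)₁ = (-0.411, -0.270).

(-0.411, -0.270)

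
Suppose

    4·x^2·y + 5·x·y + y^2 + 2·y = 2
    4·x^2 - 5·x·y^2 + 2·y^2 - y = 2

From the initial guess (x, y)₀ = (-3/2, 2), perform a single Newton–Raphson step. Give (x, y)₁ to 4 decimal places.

(-1.4622, 0.8705)

At (-3/2, 2): F = (9.0000, 43.0000).
Jacobian J = [[8·x·y + 5·y, 4·x^2 + 5·x + 2·y + 2], [8·x - 5·y^2, -10·x·y + 4·y - 1]].
At the point, J = [[-14.0000, 7.5000], [-32.0000, 37.0000]] (det J = -278.0000).
Solving J·Δ = −F gives Δ = (0.0378, -1.1295).
Then the next iterate is (x, y)₁ = (-1.4622, 0.8705).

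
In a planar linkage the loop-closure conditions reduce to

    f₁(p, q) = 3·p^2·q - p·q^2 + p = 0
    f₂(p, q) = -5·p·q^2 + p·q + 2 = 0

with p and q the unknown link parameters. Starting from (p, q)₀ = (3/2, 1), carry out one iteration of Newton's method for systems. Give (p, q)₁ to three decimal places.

At (3/2, 1): F = (6.750, -4.000).
Jacobian J = [[6·p·q - q^2 + 1, 3·p^2 - 2·p·q], [-5·q^2 + q, -10·p·q + p]].
At the point, J = [[9.000, 3.750], [-4.000, -13.500]] (det J = -106.500).
Solving J·Δ = −F gives Δ = (-0.715, -0.085).
Then the next iterate is (p, q)₁ = (0.785, 0.915).

(0.785, 0.915)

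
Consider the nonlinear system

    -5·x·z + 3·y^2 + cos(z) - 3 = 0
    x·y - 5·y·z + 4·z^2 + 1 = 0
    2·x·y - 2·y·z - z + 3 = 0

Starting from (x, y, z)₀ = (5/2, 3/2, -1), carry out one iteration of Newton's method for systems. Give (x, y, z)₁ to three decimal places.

(3.560, -1.082, -1.098)

At (5/2, 3/2, -1): F = (16.79030, 16.250, 14.500).
Jacobian J = [[-5·z, 6·y, -5·x - sin(z)], [y, x - 5·z, -5·y + 8·z], [2·y, 2·x - 2·z, -2·y - 1]].
At the point, J = [[5.000, 9.000, -11.65853], [1.500, 7.500, -15.500], [3.000, 7.000, -4.000]] (det J = 167.90235).
Solving J·Δ = −F gives Δ = (1.060, -2.582, -0.098).
Then the next iterate is (x, y, z)₁ = (3.560, -1.082, -1.098).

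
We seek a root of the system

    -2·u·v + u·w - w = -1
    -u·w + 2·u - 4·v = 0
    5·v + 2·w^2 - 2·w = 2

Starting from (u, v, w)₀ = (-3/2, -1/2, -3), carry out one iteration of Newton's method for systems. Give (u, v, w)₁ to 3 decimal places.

(-2.886, -3.485, -2.673)

At (-3/2, -1/2, -3): F = (7.000, -5.500, 19.500).
Jacobian J = [[-2·v + w, -2·u, u - 1], [-w + 2, -4, -u], [0, 5, 4·w - 2]].
At the point, J = [[-2.000, 3.000, -2.500], [5.000, -4.000, 1.500], [0.000, 5.000, -14.000]] (det J = 50.500).
Solving J·Δ = −F gives Δ = (-1.386, -2.985, 0.327).
Then the next iterate is (u, v, w)₁ = (-2.886, -3.485, -2.673).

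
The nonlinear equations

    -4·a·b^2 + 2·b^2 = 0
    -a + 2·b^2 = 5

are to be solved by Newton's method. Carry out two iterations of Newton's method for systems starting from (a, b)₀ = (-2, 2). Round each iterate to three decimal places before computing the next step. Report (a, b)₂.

At (-2, 2): F = (40.000, 5.000).
Jacobian J = [[-4·b^2, -8·a·b + 4·b], [-1, 4·b]].
At the point, J = [[-16.000, 40.000], [-1.000, 8.000]] (det J = -88.000).
Solving J·Δ = −F gives Δ = (1.364, -0.455).
Then the next iterate is (a, b)₁ = (-0.636, 1.545).
Round to (-0.636, 1.545) and repeat: F = (10.84664, 0.41005), J = [[-9.54810, 14.04096], [-1.000, 6.180]].
Δ = (1.363, 0.154), so (a, b)₂ = (0.727, 1.699).

(0.727, 1.699)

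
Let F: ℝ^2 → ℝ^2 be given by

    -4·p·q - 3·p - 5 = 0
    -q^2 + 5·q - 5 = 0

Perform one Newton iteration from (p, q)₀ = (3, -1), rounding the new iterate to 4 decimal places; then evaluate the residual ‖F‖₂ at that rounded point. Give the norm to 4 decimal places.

131.1223

At (3, -1): F = (-2.0000, -11.0000).
Jacobian J = [[-4·q - 3, -4·p], [0, -2·q + 5]].
At the point, J = [[1.0000, -12.0000], [0.0000, 7.0000]] (det J = 7.0000).
Solving J·Δ = −F gives Δ = (20.8571, 1.5714).
Then the next iterate is (p, q)₁ = (23.8571, 0.5714).
Re-evaluating at (23.8571, 0.5714): F = (-131.099088, -2.469498), so ‖F‖₂ = 131.1223.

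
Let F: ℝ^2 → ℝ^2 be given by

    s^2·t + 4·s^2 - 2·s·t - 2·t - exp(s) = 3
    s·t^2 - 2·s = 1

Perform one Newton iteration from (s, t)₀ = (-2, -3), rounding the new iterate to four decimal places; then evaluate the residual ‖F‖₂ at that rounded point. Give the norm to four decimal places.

3.7122

At (-2, -3): F = (-5.135335, -15.0000).
Jacobian J = [[2·s·t + 8·s - 2·t - exp(s), s^2 - 2·s - 2], [t^2 - 2, 2·s·t]].
At the point, J = [[1.864665, 6.0000], [7.0000, 12.0000]] (det J = -19.624023).
Solving J·Δ = −F gives Δ = (1.4460, 0.4065).
Then the next iterate is (s, t)₁ = (-0.5540, -2.5935).
Re-evaluating at (-0.5540, -2.5935): F = (-0.829567, -3.618338), so ‖F‖₂ = 3.7122.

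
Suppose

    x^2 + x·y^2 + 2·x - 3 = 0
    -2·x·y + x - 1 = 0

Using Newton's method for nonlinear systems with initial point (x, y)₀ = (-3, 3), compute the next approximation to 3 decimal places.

At (-3, 3): F = (-27.000, 14.000).
Jacobian J = [[2·x + y^2 + 2, 2·x·y], [-2·y + 1, -2·x]].
At the point, J = [[5.000, -18.000], [-5.000, 6.000]] (det J = -60.000).
Solving J·Δ = −F gives Δ = (1.500, -1.083).
Then the next iterate is (x, y)₁ = (-1.500, 1.917).

(-1.500, 1.917)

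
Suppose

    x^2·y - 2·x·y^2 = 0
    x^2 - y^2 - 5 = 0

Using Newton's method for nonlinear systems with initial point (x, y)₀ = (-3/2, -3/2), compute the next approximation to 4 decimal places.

(-2.6667, -1.0000)

At (-3/2, -3/2): F = (3.3750, -5.0000).
Jacobian J = [[2·x·y - 2·y^2, x^2 - 4·x·y], [2·x, -2·y]].
At the point, J = [[0.0000, -6.7500], [-3.0000, 3.0000]] (det J = -20.2500).
Solving J·Δ = −F gives Δ = (-1.1667, 0.5000).
Then the next iterate is (x, y)₁ = (-2.6667, -1.0000).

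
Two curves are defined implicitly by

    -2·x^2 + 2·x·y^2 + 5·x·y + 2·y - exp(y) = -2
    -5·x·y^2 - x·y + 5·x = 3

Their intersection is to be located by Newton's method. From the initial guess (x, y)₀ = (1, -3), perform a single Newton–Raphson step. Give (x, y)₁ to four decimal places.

(-0.3456, -3.3375)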